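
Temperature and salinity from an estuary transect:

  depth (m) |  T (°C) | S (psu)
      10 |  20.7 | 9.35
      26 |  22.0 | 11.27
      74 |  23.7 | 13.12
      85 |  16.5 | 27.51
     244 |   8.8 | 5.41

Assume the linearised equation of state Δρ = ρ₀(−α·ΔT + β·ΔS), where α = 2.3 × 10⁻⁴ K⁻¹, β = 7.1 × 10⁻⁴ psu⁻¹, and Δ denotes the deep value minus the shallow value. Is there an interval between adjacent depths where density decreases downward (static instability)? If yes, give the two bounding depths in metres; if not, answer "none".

Evaluate Δρ/ρ₀ = −αΔT + βΔS across each adjacent pair:
  10–26 m: −αΔT+βΔS = −(2.3 × 10⁻⁴)(+1.3)+(7.1 × 10⁻⁴)(+1.92) = 1.1 × 10⁻³ → stable
  26–74 m: −αΔT+βΔS = −(2.3 × 10⁻⁴)(+1.7)+(7.1 × 10⁻⁴)(+1.85) = 9.2 × 10⁻⁴ → stable
  74–85 m: −αΔT+βΔS = −(2.3 × 10⁻⁴)(-7.2)+(7.1 × 10⁻⁴)(+14.39) = 0.012 → stable
  85–244 m: −αΔT+βΔS = −(2.3 × 10⁻⁴)(-7.7)+(7.1 × 10⁻⁴)(-22.10) = -0.014 → UNSTABLE
The 85–244 m interval has Δρ < 0: lighter water underlies denser water.

85–244 m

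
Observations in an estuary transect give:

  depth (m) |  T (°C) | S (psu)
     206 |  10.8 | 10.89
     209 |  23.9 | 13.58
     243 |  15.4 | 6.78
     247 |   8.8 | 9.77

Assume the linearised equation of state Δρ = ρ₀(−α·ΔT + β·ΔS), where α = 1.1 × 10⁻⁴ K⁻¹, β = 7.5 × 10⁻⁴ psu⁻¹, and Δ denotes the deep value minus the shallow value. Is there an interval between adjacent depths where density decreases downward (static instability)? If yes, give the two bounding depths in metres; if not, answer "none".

209–243 m

Evaluate Δρ/ρ₀ = −αΔT + βΔS across each adjacent pair:
  206–209 m: −αΔT+βΔS = −(1.1 × 10⁻⁴)(+13.1)+(7.5 × 10⁻⁴)(+2.69) = 5.8 × 10⁻⁴ → stable
  209–243 m: −αΔT+βΔS = −(1.1 × 10⁻⁴)(-8.5)+(7.5 × 10⁻⁴)(-6.80) = -4.2 × 10⁻³ → UNSTABLE
  243–247 m: −αΔT+βΔS = −(1.1 × 10⁻⁴)(-6.6)+(7.5 × 10⁻⁴)(+2.99) = 3.0 × 10⁻³ → stable
The 209–243 m interval has Δρ < 0: lighter water underlies denser water.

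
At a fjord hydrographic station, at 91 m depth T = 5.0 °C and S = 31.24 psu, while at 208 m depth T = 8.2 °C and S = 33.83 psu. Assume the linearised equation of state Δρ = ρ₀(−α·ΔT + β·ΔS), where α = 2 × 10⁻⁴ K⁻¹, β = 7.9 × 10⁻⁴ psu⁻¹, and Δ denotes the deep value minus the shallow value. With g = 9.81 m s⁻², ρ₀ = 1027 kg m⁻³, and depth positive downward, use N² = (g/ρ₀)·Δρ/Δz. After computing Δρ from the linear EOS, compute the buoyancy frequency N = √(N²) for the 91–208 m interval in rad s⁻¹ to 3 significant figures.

ΔT = +3.2 K, ΔS = +2.59 psu (deep − shallow).
Δρ/ρ₀ = −αΔT + βΔS = -6.40 × 10⁻⁴ + 2.0461 × 10⁻³ = 1.4061 × 10⁻³, so Δρ ≈ 1.444 kg m⁻³.
N² = (g/ρ₀)·Δρ/Δz = g·(Δρ/ρ₀)/Δz = 9.81 × 1.4061 × 10⁻³ / 117 = 1.1790 × 10⁻⁴ s⁻².
N = √(1.1790 × 10⁻⁴) = 0.010858 rad s⁻¹ ≈ 0.0109 rad s⁻¹.

0.0109 rad s⁻¹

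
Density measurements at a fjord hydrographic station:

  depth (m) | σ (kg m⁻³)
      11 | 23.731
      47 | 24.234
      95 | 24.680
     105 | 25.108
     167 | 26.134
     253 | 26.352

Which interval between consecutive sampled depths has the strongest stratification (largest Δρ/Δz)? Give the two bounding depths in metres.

95–105 m

Compute the density gradient over each adjacent pair:
  11–47 m: Δρ/Δz = 0.503/36 = 0.014 kg m⁻⁴
  47–95 m: Δρ/Δz = 0.446/48 = 9.3 × 10⁻³ kg m⁻⁴
  95–105 m: Δρ/Δz = 0.428/10 = 0.043 kg m⁻⁴
  105–167 m: Δρ/Δz = 1.026/62 = 0.017 kg m⁻⁴
  167–253 m: Δρ/Δz = 0.218/86 = 2.5 × 10⁻³ kg m⁻⁴
The largest gradient is in the 95–105 m interval — the pycnocline.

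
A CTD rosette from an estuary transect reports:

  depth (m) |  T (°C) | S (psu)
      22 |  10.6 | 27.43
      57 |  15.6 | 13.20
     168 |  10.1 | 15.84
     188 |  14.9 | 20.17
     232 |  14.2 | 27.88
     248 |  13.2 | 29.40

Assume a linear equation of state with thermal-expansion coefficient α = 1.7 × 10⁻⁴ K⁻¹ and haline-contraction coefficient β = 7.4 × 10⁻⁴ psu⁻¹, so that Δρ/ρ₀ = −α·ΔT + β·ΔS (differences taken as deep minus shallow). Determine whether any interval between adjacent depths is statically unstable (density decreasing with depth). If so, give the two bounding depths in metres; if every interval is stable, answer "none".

22–57 m

Evaluate Δρ/ρ₀ = −αΔT + βΔS across each adjacent pair:
  22–57 m: −αΔT+βΔS = −(1.7 × 10⁻⁴)(+5.0)+(7.4 × 10⁻⁴)(-14.23) = -0.011 → UNSTABLE
  57–168 m: −αΔT+βΔS = −(1.7 × 10⁻⁴)(-5.5)+(7.4 × 10⁻⁴)(+2.64) = 2.9 × 10⁻³ → stable
  168–188 m: −αΔT+βΔS = −(1.7 × 10⁻⁴)(+4.8)+(7.4 × 10⁻⁴)(+4.33) = 2.4 × 10⁻³ → stable
  188–232 m: −αΔT+βΔS = −(1.7 × 10⁻⁴)(-0.7)+(7.4 × 10⁻⁴)(+7.71) = 5.8 × 10⁻³ → stable
  232–248 m: −αΔT+βΔS = −(1.7 × 10⁻⁴)(-1.0)+(7.4 × 10⁻⁴)(+1.52) = 1.3 × 10⁻³ → stable
The 22–57 m interval has Δρ < 0: lighter water underlies denser water.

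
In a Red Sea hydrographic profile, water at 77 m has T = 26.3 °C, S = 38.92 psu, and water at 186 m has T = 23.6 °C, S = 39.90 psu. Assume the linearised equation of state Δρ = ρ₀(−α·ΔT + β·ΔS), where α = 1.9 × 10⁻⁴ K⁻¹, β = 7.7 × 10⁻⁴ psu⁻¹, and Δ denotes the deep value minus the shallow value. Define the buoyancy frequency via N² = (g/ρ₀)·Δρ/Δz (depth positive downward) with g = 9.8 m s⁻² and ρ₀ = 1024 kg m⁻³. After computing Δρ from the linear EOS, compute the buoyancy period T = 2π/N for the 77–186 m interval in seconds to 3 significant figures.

589 s

ΔT = -2.7 K, ΔS = +0.98 psu (deep − shallow).
Δρ/ρ₀ = −αΔT + βΔS = 5.13 × 10⁻⁴ + 7.546 × 10⁻⁴ = 1.2676 × 10⁻³, so Δρ ≈ 1.298 kg m⁻³.
N² = (g/ρ₀)·Δρ/Δz = g·(Δρ/ρ₀)/Δz = 9.8 × 1.2676 × 10⁻³ / 109 = 1.1397 × 10⁻⁴ s⁻².
N = √(1.1397 × 10⁻⁴) = 0.010676 rad s⁻¹ → T = 2π/N = 588.53 s ≈ 589 s.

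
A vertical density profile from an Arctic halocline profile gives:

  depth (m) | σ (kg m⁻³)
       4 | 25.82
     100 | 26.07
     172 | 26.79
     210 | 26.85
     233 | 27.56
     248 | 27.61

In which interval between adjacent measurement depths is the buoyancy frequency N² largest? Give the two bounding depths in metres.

Compute the density gradient over each adjacent pair:
  4–100 m: Δρ/Δz = 0.25/96 = 2.6 × 10⁻³ kg m⁻⁴
  100–172 m: Δρ/Δz = 0.72/72 = 0.010 kg m⁻⁴
  172–210 m: Δρ/Δz = 0.06/38 = 1.6 × 10⁻³ kg m⁻⁴
  210–233 m: Δρ/Δz = 0.71/23 = 0.031 kg m⁻⁴
  233–248 m: Δρ/Δz = 0.05/15 = 3.3 × 10⁻³ kg m⁻⁴
The largest gradient is in the 210–233 m interval — the pycnocline.

210–233 m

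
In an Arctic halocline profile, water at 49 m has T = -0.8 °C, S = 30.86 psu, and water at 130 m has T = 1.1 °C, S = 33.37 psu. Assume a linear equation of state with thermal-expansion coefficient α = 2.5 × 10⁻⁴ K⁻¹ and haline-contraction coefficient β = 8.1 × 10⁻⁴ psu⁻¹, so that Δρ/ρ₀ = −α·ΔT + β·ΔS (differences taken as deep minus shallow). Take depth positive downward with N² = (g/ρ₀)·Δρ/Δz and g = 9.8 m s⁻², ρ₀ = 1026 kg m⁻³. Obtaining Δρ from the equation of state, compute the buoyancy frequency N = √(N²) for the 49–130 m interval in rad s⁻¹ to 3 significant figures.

0.0137 rad s⁻¹

ΔT = +1.9 K, ΔS = +2.51 psu (deep − shallow).
Δρ/ρ₀ = −αΔT + βΔS = -4.75 × 10⁻⁴ + 2.0331 × 10⁻³ = 1.5581 × 10⁻³, so Δρ ≈ 1.599 kg m⁻³.
N² = (g/ρ₀)·Δρ/Δz = g·(Δρ/ρ₀)/Δz = 9.8 × 1.5581 × 10⁻³ / 81 = 1.8851 × 10⁻⁴ s⁻².
N = √(1.8851 × 10⁻⁴) = 0.013730 rad s⁻¹ ≈ 0.0137 rad s⁻¹.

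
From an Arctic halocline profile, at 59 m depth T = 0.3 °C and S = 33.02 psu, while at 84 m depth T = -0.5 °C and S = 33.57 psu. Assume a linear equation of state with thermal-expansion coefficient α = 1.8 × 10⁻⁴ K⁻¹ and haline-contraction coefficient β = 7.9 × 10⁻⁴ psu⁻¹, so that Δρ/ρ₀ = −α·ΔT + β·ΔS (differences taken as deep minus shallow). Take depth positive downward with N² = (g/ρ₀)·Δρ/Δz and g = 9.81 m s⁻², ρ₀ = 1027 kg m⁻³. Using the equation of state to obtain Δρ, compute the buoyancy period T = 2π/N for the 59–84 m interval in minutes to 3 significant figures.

6.95 min

ΔT = -0.8 K, ΔS = +0.55 psu (deep − shallow).
Δρ/ρ₀ = −αΔT + βΔS = 1.44 × 10⁻⁴ + 4.345 × 10⁻⁴ = 5.785 × 10⁻⁴, so Δρ ≈ 0.5941 kg m⁻³.
N² = (g/ρ₀)·Δρ/Δz = g·(Δρ/ρ₀)/Δz = 9.81 × 5.785 × 10⁻⁴ / 25 = 2.2700 × 10⁻⁴ s⁻².
N = √(2.2700 × 10⁻⁴) = 0.015067 rad s⁻¹ → T = 2π/N = 417.02 s = 6.9503 min ≈ 6.95 min.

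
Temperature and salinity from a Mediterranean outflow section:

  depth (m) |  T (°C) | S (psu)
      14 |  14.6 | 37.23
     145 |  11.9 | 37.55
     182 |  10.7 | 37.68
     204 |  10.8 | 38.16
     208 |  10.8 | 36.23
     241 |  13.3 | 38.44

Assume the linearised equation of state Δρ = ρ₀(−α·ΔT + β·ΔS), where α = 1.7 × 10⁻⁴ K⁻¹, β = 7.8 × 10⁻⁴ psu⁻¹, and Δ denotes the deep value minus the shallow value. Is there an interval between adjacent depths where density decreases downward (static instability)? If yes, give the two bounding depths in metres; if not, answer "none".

Evaluate Δρ/ρ₀ = −αΔT + βΔS across each adjacent pair:
  14–145 m: −αΔT+βΔS = −(1.7 × 10⁻⁴)(-2.7)+(7.8 × 10⁻⁴)(+0.32) = 7.1 × 10⁻⁴ → stable
  145–182 m: −αΔT+βΔS = −(1.7 × 10⁻⁴)(-1.2)+(7.8 × 10⁻⁴)(+0.13) = 3.1 × 10⁻⁴ → stable
  182–204 m: −αΔT+βΔS = −(1.7 × 10⁻⁴)(+0.1)+(7.8 × 10⁻⁴)(+0.48) = 3.6 × 10⁻⁴ → stable
  204–208 m: −αΔT+βΔS = −(1.7 × 10⁻⁴)(+0.0)+(7.8 × 10⁻⁴)(-1.93) = -1.5 × 10⁻³ → UNSTABLE
  208–241 m: −αΔT+βΔS = −(1.7 × 10⁻⁴)(+2.5)+(7.8 × 10⁻⁴)(+2.21) = 1.3 × 10⁻³ → stable
The 204–208 m interval has Δρ < 0: lighter water underlies denser water.

204–208 m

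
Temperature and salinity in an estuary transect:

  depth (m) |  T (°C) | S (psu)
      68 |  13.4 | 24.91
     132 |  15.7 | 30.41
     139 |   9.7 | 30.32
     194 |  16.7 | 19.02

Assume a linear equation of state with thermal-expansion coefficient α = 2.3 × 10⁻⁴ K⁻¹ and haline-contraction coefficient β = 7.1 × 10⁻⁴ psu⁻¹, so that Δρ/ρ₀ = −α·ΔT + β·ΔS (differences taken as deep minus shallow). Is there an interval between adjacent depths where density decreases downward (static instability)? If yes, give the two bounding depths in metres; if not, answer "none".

139–194 m

Evaluate Δρ/ρ₀ = −αΔT + βΔS across each adjacent pair:
  68–132 m: −αΔT+βΔS = −(2.3 × 10⁻⁴)(+2.3)+(7.1 × 10⁻⁴)(+5.50) = 3.4 × 10⁻³ → stable
  132–139 m: −αΔT+βΔS = −(2.3 × 10⁻⁴)(-6.0)+(7.1 × 10⁻⁴)(-0.09) = 1.3 × 10⁻³ → stable
  139–194 m: −αΔT+βΔS = −(2.3 × 10⁻⁴)(+7.0)+(7.1 × 10⁻⁴)(-11.30) = -9.6 × 10⁻³ → UNSTABLE
The 139–194 m interval has Δρ < 0: lighter water underlies denser water.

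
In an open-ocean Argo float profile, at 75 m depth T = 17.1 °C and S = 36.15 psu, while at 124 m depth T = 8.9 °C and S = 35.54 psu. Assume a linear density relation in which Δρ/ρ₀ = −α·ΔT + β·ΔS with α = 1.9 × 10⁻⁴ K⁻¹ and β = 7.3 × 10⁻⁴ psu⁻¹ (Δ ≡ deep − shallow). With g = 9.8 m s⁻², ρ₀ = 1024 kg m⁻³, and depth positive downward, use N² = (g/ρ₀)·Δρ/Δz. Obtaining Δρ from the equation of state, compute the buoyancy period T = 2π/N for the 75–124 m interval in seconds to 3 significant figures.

421 s

ΔT = -8.2 K, ΔS = -0.61 psu (deep − shallow).
Δρ/ρ₀ = −αΔT + βΔS = 1.558 × 10⁻³ − 4.453 × 10⁻⁴ = 1.1127 × 10⁻³, so Δρ ≈ 1.139 kg m⁻³.
N² = (g/ρ₀)·Δρ/Δz = g·(Δρ/ρ₀)/Δz = 9.8 × 1.1127 × 10⁻³ / 49 = 2.2254 × 10⁻⁴ s⁻².
N = √(2.2254 × 10⁻⁴) = 0.014918 rad s⁻¹ → T = 2π/N = 421.18 s ≈ 421 s.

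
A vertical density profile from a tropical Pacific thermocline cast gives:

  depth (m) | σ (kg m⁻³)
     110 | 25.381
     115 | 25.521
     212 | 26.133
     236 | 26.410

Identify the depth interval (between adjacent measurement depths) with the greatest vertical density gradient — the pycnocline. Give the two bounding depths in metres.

110–115 m

Compute the density gradient over each adjacent pair:
  110–115 m: Δρ/Δz = 0.140/5 = 0.028 kg m⁻⁴
  115–212 m: Δρ/Δz = 0.612/97 = 6.3 × 10⁻³ kg m⁻⁴
  212–236 m: Δρ/Δz = 0.277/24 = 0.012 kg m⁻⁴
The largest gradient is in the 110–115 m interval — the pycnocline.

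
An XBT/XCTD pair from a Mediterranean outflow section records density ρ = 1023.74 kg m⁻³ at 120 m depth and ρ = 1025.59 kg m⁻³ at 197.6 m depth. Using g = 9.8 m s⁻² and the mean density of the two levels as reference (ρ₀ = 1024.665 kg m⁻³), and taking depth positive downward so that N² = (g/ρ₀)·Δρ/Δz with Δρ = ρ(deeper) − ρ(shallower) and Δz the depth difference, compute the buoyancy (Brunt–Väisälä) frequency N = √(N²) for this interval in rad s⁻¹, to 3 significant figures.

0.0151 rad s⁻¹

Δρ = 1025.59 − 1023.74 = 1.85 kg m⁻³ over Δz = 197.6 − 120 = 77.6 m.
N² = (9.8/1024.665) × (1.85/77.6) = 2.2801 × 10⁻⁴ s⁻².
N = √(2.2801 × 10⁻⁴) = 0.015100 rad s⁻¹ ≈ 0.0151 rad s⁻¹.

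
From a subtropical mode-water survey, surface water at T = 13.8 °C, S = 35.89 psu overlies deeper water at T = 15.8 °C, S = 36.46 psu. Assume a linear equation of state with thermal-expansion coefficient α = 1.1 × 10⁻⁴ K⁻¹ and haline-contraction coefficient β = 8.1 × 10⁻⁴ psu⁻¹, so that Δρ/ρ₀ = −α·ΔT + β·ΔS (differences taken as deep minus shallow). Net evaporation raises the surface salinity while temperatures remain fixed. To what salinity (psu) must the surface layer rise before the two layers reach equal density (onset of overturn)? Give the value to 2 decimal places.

Neutral buoyancy requires −α(T_deep − T_surf) + β(S_deep − S_surf′) = 0.
S_surf′ = S_deep − (α/β)·ΔT = 36.46 − (1.1 × 10⁻⁴/8.1 × 10⁻⁴)·(+2.0) = 36.1884 psu.
Increase required: 36.1884 − 35.89 = 0.2984 psu.

36.19 psu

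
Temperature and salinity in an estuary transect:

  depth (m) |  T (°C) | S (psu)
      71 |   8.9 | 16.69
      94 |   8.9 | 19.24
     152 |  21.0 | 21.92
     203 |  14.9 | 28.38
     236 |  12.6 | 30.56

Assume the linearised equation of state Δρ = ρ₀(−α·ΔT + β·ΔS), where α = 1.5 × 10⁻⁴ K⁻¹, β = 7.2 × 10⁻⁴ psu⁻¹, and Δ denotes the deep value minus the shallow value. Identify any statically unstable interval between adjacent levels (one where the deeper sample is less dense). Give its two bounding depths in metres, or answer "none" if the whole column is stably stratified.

Evaluate Δρ/ρ₀ = −αΔT + βΔS across each adjacent pair:
  71–94 m: −αΔT+βΔS = −(1.5 × 10⁻⁴)(+0.0)+(7.2 × 10⁻⁴)(+2.55) = 1.8 × 10⁻³ → stable
  94–152 m: −αΔT+βΔS = −(1.5 × 10⁻⁴)(+12.1)+(7.2 × 10⁻⁴)(+2.68) = 1.1 × 10⁻⁴ → stable
  152–203 m: −αΔT+βΔS = −(1.5 × 10⁻⁴)(-6.1)+(7.2 × 10⁻⁴)(+6.46) = 5.6 × 10⁻³ → stable
  203–236 m: −αΔT+βΔS = −(1.5 × 10⁻⁴)(-2.3)+(7.2 × 10⁻⁴)(+2.18) = 1.9 × 10⁻³ → stable
Every interval has Δρ > 0: the column is stably stratified throughout.

none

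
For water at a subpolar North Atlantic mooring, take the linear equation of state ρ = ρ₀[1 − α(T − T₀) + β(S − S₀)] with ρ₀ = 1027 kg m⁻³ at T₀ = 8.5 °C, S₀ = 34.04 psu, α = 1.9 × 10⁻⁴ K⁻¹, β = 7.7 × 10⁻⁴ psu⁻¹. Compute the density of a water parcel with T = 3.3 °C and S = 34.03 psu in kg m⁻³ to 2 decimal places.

T − T₀ = -5.2 K, S − S₀ = -0.01 psu.
Bracket = 1 − α·(-5.2) + β·(-0.01) = 1 + (9.803 × 10⁻⁴) = 1.0009803.
ρ = 1027 × 1.0009803 = 1028.01 kg m⁻³.

1028.01 kg m⁻³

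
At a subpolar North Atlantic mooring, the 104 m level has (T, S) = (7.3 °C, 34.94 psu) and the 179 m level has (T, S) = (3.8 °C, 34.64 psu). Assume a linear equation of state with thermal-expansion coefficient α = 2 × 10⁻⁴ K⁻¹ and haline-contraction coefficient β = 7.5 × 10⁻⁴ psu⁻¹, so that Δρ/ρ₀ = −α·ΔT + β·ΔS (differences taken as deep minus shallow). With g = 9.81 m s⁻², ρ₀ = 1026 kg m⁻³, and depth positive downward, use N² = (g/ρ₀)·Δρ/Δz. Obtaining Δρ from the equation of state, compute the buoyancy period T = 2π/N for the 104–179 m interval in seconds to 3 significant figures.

ΔT = -3.5 K, ΔS = -0.30 psu (deep − shallow).
Δρ/ρ₀ = −αΔT + βΔS = 7.00 × 10⁻⁴ − 2.25 × 10⁻⁴ = 4.75 × 10⁻⁴, so Δρ ≈ 0.4874 kg m⁻³.
N² = (g/ρ₀)·Δρ/Δz = g·(Δρ/ρ₀)/Δz = 9.81 × 4.75 × 10⁻⁴ / 75 = 6.2130 × 10⁻⁵ s⁻².
N = √(6.2130 × 10⁻⁵) = 7.8823 × 10⁻³ rad s⁻¹ → T = 2π/N = 797.13 s ≈ 797 s.

797 s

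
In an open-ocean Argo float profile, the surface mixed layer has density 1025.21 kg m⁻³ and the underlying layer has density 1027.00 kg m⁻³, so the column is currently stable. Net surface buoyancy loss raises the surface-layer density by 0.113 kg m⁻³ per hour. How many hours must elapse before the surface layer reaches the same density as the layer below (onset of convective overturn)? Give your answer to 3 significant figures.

Density deficit of the surface layer: 1027.00 − 1025.21 = 1.79 kg m⁻³.
Required change = 1.79 / 0.113 = 15.8 hours.

15.8 hours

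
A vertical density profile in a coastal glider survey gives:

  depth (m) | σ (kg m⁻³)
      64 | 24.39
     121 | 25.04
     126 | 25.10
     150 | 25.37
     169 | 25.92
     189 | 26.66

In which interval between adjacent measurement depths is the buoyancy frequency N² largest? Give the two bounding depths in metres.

Compute the density gradient over each adjacent pair:
  64–121 m: Δρ/Δz = 0.65/57 = 0.011 kg m⁻⁴
  121–126 m: Δρ/Δz = 0.06/5 = 0.012 kg m⁻⁴
  126–150 m: Δρ/Δz = 0.27/24 = 0.011 kg m⁻⁴
  150–169 m: Δρ/Δz = 0.55/19 = 0.029 kg m⁻⁴
  169–189 m: Δρ/Δz = 0.74/20 = 0.037 kg m⁻⁴
The largest gradient is in the 169–189 m interval — the pycnocline.

169–189 m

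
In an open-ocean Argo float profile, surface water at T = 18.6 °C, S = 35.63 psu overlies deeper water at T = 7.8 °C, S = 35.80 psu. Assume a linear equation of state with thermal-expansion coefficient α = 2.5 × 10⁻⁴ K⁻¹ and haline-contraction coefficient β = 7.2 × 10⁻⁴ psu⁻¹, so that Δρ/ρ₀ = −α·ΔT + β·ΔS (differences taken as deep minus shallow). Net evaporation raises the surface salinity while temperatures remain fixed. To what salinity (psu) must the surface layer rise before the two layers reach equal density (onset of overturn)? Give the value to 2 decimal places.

Neutral buoyancy requires −α(T_deep − T_surf) + β(S_deep − S_surf′) = 0.
S_surf′ = S_deep − (α/β)·ΔT = 35.80 − (2.5 × 10⁻⁴/7.2 × 10⁻⁴)·(-10.8) = 39.5500 psu.
Increase required: 39.5500 − 35.63 = 3.9200 psu.

39.55 psu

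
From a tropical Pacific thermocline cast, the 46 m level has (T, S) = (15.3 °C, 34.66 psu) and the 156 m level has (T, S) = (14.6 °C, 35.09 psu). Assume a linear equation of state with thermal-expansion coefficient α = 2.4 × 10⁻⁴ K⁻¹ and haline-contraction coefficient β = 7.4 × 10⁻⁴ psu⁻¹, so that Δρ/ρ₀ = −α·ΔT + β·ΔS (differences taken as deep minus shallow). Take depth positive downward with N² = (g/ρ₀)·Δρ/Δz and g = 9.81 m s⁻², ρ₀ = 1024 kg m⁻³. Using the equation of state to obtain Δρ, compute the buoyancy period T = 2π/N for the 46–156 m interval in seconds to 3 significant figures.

ΔT = -0.7 K, ΔS = +0.43 psu (deep − shallow).
Δρ/ρ₀ = −αΔT + βΔS = 1.68 × 10⁻⁴ + 3.182 × 10⁻⁴ = 4.862 × 10⁻⁴, so Δρ ≈ 0.4979 kg m⁻³.
N² = (g/ρ₀)·Δρ/Δz = g·(Δρ/ρ₀)/Δz = 9.81 × 4.862 × 10⁻⁴ / 110 = 4.3360 × 10⁻⁵ s⁻².
N = √(4.3360 × 10⁻⁵) = 6.5848 × 10⁻³ rad s⁻¹ → T = 2π/N = 954.20 s ≈ 954 s.

954 s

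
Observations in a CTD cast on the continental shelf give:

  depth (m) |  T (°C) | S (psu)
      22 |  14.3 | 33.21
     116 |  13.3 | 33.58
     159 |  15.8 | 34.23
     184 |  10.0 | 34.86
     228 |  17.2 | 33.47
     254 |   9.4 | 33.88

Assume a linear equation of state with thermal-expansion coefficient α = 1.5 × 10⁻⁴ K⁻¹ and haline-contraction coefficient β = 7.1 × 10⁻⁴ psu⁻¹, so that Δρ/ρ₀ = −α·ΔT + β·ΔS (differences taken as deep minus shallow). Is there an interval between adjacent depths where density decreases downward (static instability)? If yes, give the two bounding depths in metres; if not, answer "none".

184–228 m

Evaluate Δρ/ρ₀ = −αΔT + βΔS across each adjacent pair:
  22–116 m: −αΔT+βΔS = −(1.5 × 10⁻⁴)(-1.0)+(7.1 × 10⁻⁴)(+0.37) = 4.1 × 10⁻⁴ → stable
  116–159 m: −αΔT+βΔS = −(1.5 × 10⁻⁴)(+2.5)+(7.1 × 10⁻⁴)(+0.65) = 8.7 × 10⁻⁵ → stable
  159–184 m: −αΔT+βΔS = −(1.5 × 10⁻⁴)(-5.8)+(7.1 × 10⁻⁴)(+0.63) = 1.3 × 10⁻³ → stable
  184–228 m: −αΔT+βΔS = −(1.5 × 10⁻⁴)(+7.2)+(7.1 × 10⁻⁴)(-1.39) = -2.1 × 10⁻³ → UNSTABLE
  228–254 m: −αΔT+βΔS = −(1.5 × 10⁻⁴)(-7.8)+(7.1 × 10⁻⁴)(+0.41) = 1.5 × 10⁻³ → stable
The 184–228 m interval has Δρ < 0: lighter water underlies denser water.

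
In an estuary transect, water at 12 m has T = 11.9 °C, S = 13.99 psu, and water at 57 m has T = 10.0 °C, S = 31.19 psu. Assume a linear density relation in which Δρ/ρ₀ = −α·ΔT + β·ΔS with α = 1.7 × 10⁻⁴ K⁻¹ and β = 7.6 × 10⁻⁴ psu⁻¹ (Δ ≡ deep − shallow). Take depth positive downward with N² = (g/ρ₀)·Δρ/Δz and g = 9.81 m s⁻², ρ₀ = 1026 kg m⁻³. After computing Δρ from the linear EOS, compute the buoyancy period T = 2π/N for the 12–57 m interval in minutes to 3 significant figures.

1.94 min

ΔT = -1.9 K, ΔS = +17.20 psu (deep − shallow).
Δρ/ρ₀ = −αΔT + βΔS = 3.23 × 10⁻⁴ + 0.013072 = 0.013395, so Δρ ≈ 13.74 kg m⁻³.
N² = (g/ρ₀)·Δρ/Δz = g·(Δρ/ρ₀)/Δz = 9.81 × 0.013395 / 45 = 2.9201 × 10⁻³ s⁻².
N = √(2.9201 × 10⁻³) = 0.054038 rad s⁻¹ → T = 2π/N = 116.27 s = 1.9378 min ≈ 1.94 min.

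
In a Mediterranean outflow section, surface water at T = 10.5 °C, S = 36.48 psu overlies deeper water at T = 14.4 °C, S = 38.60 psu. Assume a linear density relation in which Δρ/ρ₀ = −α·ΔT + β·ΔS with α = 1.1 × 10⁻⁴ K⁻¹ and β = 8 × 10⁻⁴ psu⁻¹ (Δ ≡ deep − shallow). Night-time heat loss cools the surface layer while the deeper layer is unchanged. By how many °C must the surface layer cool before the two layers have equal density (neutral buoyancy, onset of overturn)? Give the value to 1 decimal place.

11.5 °C

Neutral buoyancy requires Δρ = 0, i.e. −α(T_deep − T_surf′) + β(S_deep − S_surf) = 0.
T_surf′ = T_deep − (β/α)·ΔS = 14.4 − (8 × 10⁻⁴/1.1 × 10⁻⁴)·(+2.12) = -1.018 °C.
Cooling required: 10.5 − (-1.018) = 11.518 °C.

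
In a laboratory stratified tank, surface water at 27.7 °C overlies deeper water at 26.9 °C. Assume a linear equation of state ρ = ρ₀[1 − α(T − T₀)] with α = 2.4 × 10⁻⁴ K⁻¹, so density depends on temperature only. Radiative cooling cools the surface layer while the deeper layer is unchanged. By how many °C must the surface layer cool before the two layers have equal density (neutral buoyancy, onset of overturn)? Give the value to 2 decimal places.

0.80 °C

With temperature the only control, equal density requires T_surf′ = T_deep.
T_surf′ = 26.9 °C.
Cooling required: 27.7 − 26.9 = 0.80 °C.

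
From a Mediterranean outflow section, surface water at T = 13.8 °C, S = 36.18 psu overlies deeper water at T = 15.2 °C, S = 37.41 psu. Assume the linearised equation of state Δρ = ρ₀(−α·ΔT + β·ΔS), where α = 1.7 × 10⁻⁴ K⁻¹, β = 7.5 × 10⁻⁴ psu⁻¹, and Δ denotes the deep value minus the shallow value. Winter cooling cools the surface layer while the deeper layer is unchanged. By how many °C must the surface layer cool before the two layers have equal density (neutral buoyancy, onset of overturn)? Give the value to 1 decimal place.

Neutral buoyancy requires Δρ = 0, i.e. −α(T_deep − T_surf′) + β(S_deep − S_surf) = 0.
T_surf′ = T_deep − (β/α)·ΔS = 15.2 − (7.5 × 10⁻⁴/1.7 × 10⁻⁴)·(+1.23) = 9.774 °C.
Cooling required: 13.8 − (9.774) = 4.026 °C.

4.0 °C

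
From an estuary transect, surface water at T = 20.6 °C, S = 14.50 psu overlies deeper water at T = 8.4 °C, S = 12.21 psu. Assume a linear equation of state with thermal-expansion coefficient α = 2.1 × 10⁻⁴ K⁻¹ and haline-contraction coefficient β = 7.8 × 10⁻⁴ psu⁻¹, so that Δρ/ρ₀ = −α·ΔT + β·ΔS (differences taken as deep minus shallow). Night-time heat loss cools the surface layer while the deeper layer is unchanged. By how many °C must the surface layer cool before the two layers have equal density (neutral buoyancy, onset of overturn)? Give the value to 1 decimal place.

3.7 °C

Neutral buoyancy requires Δρ = 0, i.e. −α(T_deep − T_surf′) + β(S_deep − S_surf) = 0.
T_surf′ = T_deep − (β/α)·ΔS = 8.4 − (7.8 × 10⁻⁴/2.1 × 10⁻⁴)·(-2.29) = 16.906 °C.
Cooling required: 20.6 − (16.906) = 3.694 °C.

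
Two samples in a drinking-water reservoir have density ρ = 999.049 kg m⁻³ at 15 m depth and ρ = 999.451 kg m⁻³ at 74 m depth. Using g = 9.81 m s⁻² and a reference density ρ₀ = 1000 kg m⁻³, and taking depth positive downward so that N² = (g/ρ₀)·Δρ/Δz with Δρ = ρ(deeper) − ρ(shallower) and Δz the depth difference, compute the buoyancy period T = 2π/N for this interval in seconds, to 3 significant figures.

Δρ = 999.451 − 999.049 = 0.402 kg m⁻³ over Δz = 74 − 15 = 59 m.
N² = (9.81/1000) × (0.402/59) = 6.6841 × 10⁻⁵ s⁻².
N = √(6.6841 × 10⁻⁵) = 8.1756 × 10⁻³ rad s⁻¹, so T = 2π/N = 768.53 s ≈ 769 s.

769 s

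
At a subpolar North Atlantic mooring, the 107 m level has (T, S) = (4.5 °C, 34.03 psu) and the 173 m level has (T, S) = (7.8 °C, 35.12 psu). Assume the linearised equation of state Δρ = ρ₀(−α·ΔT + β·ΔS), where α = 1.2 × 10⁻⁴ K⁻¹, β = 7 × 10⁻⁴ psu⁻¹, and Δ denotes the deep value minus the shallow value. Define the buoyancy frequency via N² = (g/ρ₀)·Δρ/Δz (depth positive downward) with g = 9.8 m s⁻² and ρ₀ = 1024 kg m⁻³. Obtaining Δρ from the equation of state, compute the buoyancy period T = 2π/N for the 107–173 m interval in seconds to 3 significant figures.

ΔT = +3.3 K, ΔS = +1.09 psu (deep − shallow).
Δρ/ρ₀ = −αΔT + βΔS = -3.96 × 10⁻⁴ + 7.63 × 10⁻⁴ = 3.67 × 10⁻⁴, so Δρ ≈ 0.3758 kg m⁻³.
N² = (g/ρ₀)·Δρ/Δz = g·(Δρ/ρ₀)/Δz = 9.8 × 3.67 × 10⁻⁴ / 66 = 5.4494 × 10⁻⁵ s⁻².
N = √(5.4494 × 10⁻⁵) = 7.3820 × 10⁻³ rad s⁻¹ → T = 2π/N = 851.15 s ≈ 851 s.

851 s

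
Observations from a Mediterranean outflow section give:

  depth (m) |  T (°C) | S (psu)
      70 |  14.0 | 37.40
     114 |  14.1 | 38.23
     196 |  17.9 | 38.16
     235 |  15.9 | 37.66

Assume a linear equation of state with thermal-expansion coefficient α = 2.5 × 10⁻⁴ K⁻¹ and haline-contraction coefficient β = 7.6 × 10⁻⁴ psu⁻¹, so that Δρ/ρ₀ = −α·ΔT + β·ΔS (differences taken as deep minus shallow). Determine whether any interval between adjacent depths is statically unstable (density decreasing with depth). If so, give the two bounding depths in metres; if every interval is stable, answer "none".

Evaluate Δρ/ρ₀ = −αΔT + βΔS across each adjacent pair:
  70–114 m: −αΔT+βΔS = −(2.5 × 10⁻⁴)(+0.1)+(7.6 × 10⁻⁴)(+0.83) = 6.1 × 10⁻⁴ → stable
  114–196 m: −αΔT+βΔS = −(2.5 × 10⁻⁴)(+3.8)+(7.6 × 10⁻⁴)(-0.07) = -1.0 × 10⁻³ → UNSTABLE
  196–235 m: −αΔT+βΔS = −(2.5 × 10⁻⁴)(-2.0)+(7.6 × 10⁻⁴)(-0.50) = 1.2 × 10⁻⁴ → stable
The 114–196 m interval has Δρ < 0: lighter water underlies denser water.

114–196 m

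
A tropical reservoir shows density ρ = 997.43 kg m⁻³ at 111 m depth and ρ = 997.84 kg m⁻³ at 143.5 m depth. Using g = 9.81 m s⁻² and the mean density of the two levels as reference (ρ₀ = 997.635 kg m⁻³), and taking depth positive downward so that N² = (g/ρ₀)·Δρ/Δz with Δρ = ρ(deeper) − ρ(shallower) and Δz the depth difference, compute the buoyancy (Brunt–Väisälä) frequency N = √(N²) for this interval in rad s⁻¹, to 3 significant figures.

Δρ = 997.84 − 997.43 = 0.41 kg m⁻³ over Δz = 143.5 − 111 = 32.5 m.
N² = (9.81/997.635) × (0.41/32.5) = 1.2405 × 10⁻⁴ s⁻².
N = √(1.2405 × 10⁻⁴) = 0.011138 rad s⁻¹ ≈ 0.0111 rad s⁻¹.

0.0111 rad s⁻¹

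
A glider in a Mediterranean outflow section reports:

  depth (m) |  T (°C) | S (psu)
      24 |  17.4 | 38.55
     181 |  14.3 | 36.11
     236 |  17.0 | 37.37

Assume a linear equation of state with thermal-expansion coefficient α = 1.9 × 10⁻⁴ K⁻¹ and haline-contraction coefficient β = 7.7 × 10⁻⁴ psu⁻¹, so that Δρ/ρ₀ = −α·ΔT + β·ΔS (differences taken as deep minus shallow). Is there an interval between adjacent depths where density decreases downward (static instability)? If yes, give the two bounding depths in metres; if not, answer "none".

24–181 m

Evaluate Δρ/ρ₀ = −αΔT + βΔS across each adjacent pair:
  24–181 m: −αΔT+βΔS = −(1.9 × 10⁻⁴)(-3.1)+(7.7 × 10⁻⁴)(-2.44) = -1.3 × 10⁻³ → UNSTABLE
  181–236 m: −αΔT+βΔS = −(1.9 × 10⁻⁴)(+2.7)+(7.7 × 10⁻⁴)(+1.26) = 4.6 × 10⁻⁴ → stable
The 24–181 m interval has Δρ < 0: lighter water underlies denser water.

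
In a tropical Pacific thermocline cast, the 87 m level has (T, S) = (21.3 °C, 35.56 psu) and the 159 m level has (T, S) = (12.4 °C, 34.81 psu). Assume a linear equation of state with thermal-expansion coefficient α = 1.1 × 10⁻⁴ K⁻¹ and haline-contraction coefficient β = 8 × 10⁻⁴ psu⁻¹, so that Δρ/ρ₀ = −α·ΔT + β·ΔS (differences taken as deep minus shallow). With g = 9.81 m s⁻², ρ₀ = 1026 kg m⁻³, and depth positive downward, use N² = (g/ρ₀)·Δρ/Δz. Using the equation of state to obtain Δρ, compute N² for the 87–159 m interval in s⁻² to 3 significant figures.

ΔT = -8.9 K, ΔS = -0.75 psu (deep − shallow).
Δρ/ρ₀ = −αΔT + βΔS = 9.79 × 10⁻⁴ − 6.00 × 10⁻⁴ = 3.79 × 10⁻⁴, so Δρ ≈ 0.3889 kg m⁻³.
N² = (g/ρ₀)·Δρ/Δz = g·(Δρ/ρ₀)/Δz = 9.81 × 3.79 × 10⁻⁴ / 72 = 5.1639 × 10⁻⁵ s⁻² ≈ 5.16 × 10⁻⁵ s⁻².

5.16 × 10⁻⁵ s⁻²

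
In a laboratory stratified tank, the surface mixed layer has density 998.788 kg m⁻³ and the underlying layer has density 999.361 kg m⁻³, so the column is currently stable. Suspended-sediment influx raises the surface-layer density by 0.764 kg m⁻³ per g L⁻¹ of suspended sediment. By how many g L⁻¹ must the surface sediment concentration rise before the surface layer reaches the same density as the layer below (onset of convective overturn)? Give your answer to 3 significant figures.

Density deficit of the surface layer: 999.361 − 998.788 = 0.573 kg m⁻³.
Required change = 0.573 / 0.764 = 0.750 g L⁻¹.

0.750 g L⁻¹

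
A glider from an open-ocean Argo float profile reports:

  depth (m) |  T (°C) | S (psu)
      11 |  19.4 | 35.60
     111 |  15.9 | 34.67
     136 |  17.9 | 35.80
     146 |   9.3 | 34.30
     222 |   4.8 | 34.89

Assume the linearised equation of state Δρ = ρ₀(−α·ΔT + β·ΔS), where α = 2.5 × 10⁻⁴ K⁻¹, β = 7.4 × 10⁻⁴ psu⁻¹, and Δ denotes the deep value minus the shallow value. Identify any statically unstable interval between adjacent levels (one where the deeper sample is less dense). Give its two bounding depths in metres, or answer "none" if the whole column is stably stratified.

Evaluate Δρ/ρ₀ = −αΔT + βΔS across each adjacent pair:
  11–111 m: −αΔT+βΔS = −(2.5 × 10⁻⁴)(-3.5)+(7.4 × 10⁻⁴)(-0.93) = 1.9 × 10⁻⁴ → stable
  111–136 m: −αΔT+βΔS = −(2.5 × 10⁻⁴)(+2.0)+(7.4 × 10⁻⁴)(+1.13) = 3.4 × 10⁻⁴ → stable
  136–146 m: −αΔT+βΔS = −(2.5 × 10⁻⁴)(-8.6)+(7.4 × 10⁻⁴)(-1.50) = 1.0 × 10⁻³ → stable
  146–222 m: −αΔT+βΔS = −(2.5 × 10⁻⁴)(-4.5)+(7.4 × 10⁻⁴)(+0.59) = 1.6 × 10⁻³ → stable
Every interval has Δρ > 0: the column is stably stratified throughout.

none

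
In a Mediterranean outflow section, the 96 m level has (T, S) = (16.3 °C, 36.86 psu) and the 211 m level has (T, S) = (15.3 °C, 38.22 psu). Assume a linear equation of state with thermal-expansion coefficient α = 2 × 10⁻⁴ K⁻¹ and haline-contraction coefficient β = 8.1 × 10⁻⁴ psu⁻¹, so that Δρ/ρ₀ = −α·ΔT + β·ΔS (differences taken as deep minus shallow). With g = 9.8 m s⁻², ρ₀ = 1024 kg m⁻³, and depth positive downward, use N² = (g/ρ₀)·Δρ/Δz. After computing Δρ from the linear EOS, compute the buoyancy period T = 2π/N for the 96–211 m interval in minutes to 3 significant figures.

ΔT = -1.0 K, ΔS = +1.36 psu (deep − shallow).
Δρ/ρ₀ = −αΔT + βΔS = 2.00 × 10⁻⁴ + 1.1016 × 10⁻³ = 1.3016 × 10⁻³, so Δρ ≈ 1.333 kg m⁻³.
N² = (g/ρ₀)·Δρ/Δz = g·(Δρ/ρ₀)/Δz = 9.8 × 1.3016 × 10⁻³ / 115 = 1.1092 × 10⁻⁴ s⁻².
N = √(1.1092 × 10⁻⁴) = 0.010532 rad s⁻¹ → T = 2π/N = 596.58 s = 9.9430 min ≈ 9.94 min.

9.94 min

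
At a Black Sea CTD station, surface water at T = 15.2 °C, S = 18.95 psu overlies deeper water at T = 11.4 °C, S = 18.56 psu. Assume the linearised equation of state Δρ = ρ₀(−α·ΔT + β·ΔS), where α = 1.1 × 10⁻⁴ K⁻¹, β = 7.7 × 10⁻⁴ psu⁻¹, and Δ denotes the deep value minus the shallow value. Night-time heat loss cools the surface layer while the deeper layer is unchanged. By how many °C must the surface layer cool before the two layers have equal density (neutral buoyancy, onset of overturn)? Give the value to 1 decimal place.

Neutral buoyancy requires Δρ = 0, i.e. −α(T_deep − T_surf′) + β(S_deep − S_surf) = 0.
T_surf′ = T_deep − (β/α)·ΔS = 11.4 − (7.7 × 10⁻⁴/1.1 × 10⁻⁴)·(-0.39) = 14.130 °C.
Cooling required: 15.2 − (14.130) = 1.070 °C.

1.1 °C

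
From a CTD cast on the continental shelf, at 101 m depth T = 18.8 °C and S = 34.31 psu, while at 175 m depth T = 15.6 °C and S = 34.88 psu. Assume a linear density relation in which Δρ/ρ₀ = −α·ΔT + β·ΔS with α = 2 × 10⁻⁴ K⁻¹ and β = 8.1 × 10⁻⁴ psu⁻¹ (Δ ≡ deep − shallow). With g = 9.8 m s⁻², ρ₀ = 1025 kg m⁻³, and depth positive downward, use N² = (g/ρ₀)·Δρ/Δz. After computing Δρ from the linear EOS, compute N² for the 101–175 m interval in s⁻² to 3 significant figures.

ΔT = -3.2 K, ΔS = +0.57 psu (deep − shallow).
Δρ/ρ₀ = −αΔT + βΔS = 6.40 × 10⁻⁴ + 4.617 × 10⁻⁴ = 1.1017 × 10⁻³, so Δρ ≈ 1.129 kg m⁻³.
N² = (g/ρ₀)·Δρ/Δz = g·(Δρ/ρ₀)/Δz = 9.8 × 1.1017 × 10⁻³ / 74 = 1.4590 × 10⁻⁴ s⁻² ≈ 1.46 × 10⁻⁴ s⁻².

1.46 × 10⁻⁴ s⁻²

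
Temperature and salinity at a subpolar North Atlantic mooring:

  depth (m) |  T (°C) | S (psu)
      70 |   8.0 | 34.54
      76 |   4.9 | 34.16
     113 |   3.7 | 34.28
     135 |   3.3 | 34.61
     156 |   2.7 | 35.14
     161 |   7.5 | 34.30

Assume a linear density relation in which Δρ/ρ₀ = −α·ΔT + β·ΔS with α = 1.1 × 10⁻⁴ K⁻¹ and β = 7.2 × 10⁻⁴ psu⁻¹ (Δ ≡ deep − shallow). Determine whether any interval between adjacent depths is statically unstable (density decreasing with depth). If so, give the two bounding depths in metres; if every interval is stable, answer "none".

Evaluate Δρ/ρ₀ = −αΔT + βΔS across each adjacent pair:
  70–76 m: −αΔT+βΔS = −(1.1 × 10⁻⁴)(-3.1)+(7.2 × 10⁻⁴)(-0.38) = 6.7 × 10⁻⁵ → stable
  76–113 m: −αΔT+βΔS = −(1.1 × 10⁻⁴)(-1.2)+(7.2 × 10⁻⁴)(+0.12) = 2.2 × 10⁻⁴ → stable
  113–135 m: −αΔT+βΔS = −(1.1 × 10⁻⁴)(-0.4)+(7.2 × 10⁻⁴)(+0.33) = 2.8 × 10⁻⁴ → stable
  135–156 m: −αΔT+βΔS = −(1.1 × 10⁻⁴)(-0.6)+(7.2 × 10⁻⁴)(+0.53) = 4.5 × 10⁻⁴ → stable
  156–161 m: −αΔT+βΔS = −(1.1 × 10⁻⁴)(+4.8)+(7.2 × 10⁻⁴)(-0.84) = -1.1 × 10⁻³ → UNSTABLE
The 156–161 m interval has Δρ < 0: lighter water underlies denser water.

156–161 m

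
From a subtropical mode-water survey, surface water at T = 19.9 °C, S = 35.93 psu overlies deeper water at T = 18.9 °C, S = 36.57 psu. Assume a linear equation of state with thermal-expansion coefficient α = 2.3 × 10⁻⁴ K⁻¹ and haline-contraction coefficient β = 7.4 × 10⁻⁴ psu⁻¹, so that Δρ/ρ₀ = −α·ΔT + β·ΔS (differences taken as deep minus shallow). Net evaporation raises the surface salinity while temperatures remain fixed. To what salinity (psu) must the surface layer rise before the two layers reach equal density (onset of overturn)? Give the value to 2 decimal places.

Neutral buoyancy requires −α(T_deep − T_surf) + β(S_deep − S_surf′) = 0.
S_surf′ = S_deep − (α/β)·ΔT = 36.57 − (2.3 × 10⁻⁴/7.4 × 10⁻⁴)·(-1.0) = 36.8808 psu.
Increase required: 36.8808 − 35.93 = 0.9508 psu.

36.88 psu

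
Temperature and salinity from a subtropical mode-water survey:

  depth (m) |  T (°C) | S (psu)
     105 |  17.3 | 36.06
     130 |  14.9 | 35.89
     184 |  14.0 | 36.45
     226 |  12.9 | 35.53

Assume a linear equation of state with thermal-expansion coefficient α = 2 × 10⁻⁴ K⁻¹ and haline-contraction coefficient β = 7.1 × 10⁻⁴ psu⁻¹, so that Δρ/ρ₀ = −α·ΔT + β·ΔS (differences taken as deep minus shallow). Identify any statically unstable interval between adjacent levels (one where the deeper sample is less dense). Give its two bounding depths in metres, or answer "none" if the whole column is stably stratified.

Evaluate Δρ/ρ₀ = −αΔT + βΔS across each adjacent pair:
  105–130 m: −αΔT+βΔS = −(2 × 10⁻⁴)(-2.4)+(7.1 × 10⁻⁴)(-0.17) = 3.6 × 10⁻⁴ → stable
  130–184 m: −αΔT+βΔS = −(2 × 10⁻⁴)(-0.9)+(7.1 × 10⁻⁴)(+0.56) = 5.8 × 10⁻⁴ → stable
  184–226 m: −αΔT+βΔS = −(2 × 10⁻⁴)(-1.1)+(7.1 × 10⁻⁴)(-0.92) = -4.3 × 10⁻⁴ → UNSTABLE
The 184–226 m interval has Δρ < 0: lighter water underlies denser water.

184–226 m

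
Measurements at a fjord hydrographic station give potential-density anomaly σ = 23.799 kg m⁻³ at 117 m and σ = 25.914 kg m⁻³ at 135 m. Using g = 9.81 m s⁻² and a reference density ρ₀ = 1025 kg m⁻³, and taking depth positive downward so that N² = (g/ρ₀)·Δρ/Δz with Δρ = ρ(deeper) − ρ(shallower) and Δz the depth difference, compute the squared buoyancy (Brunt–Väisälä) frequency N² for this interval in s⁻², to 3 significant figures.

Δρ = 1025.914 − 1023.799 = 2.115 kg m⁻³ over Δz = 135 − 117 = 18 m.
N² = (9.81/1025) × (2.115/18) = 1.1246 × 10⁻³ s⁻² ≈ 1.12 × 10⁻³ s⁻².
Since Δρ > 0 the layer is stably stratified.

1.12 × 10⁻³ s⁻²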